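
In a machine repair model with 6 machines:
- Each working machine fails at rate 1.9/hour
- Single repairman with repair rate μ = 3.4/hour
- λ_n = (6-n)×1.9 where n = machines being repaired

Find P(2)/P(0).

P(2)/P(0) = ∏_{i=0}^{2-1} λ_i/μ_{i+1}
= (6-0)×1.9/3.4 × (6-1)×1.9/3.4
= 9.3685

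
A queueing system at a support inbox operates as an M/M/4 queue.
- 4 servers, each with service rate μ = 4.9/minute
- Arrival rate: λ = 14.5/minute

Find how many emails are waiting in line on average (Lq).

Traffic intensity: ρ = λ/(cμ) = 14.5/(4×4.9) = 0.7398
Since ρ = 0.7398 < 1, system is stable.
Offered load a = λ/μ = cρ = 14.5/4.9 = 2.9592
P₀ = [ Σₙ₌₀^3 aⁿ/n! + a^4/(4!(1-ρ)) ]⁻¹
Σ = a^0/0! + a^1/1! + a^2/2! + a^3/3! = 1.0000 + 2.9592 + 4.3784 + 4.3188 = 12.6564
a^4/(4!(1-ρ)) = 76.6810/(24 × 0.260204) = 12.2790
P₀ = 1/(12.6564 + 12.2790) = 0.04010
Lq = P₀·a^4·ρ / (4!(1-ρ)²) = 0.040104 × 76.6810 × 0.73980 / (24 × 0.067706) = 1.4001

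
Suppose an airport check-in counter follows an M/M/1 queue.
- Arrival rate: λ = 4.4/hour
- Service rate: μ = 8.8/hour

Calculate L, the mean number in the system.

ρ = λ/μ = 4.4/8.8 = 0.5000
For M/M/1: L = λ/(μ-λ)
L = 4.4/(8.8-4.4) = 4.4/4.40
L = 1.0000 passengers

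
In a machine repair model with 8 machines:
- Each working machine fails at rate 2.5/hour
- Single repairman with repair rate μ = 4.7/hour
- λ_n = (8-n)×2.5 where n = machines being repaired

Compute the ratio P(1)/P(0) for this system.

P(1)/P(0) = ∏_{i=0}^{1-1} λ_i/μ_{i+1}
= (8-0)×2.5/4.7
= 4.2553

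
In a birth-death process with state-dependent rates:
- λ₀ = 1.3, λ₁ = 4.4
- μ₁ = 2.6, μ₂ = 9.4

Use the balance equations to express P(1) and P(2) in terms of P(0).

Balance equations:
State 0: λ₀P₀ = μ₁P₁ → P₁ = (λ₀/μ₁)P₀ = (1.3/2.6)P₀ = 0.5000P₀
State 1: P₂ = (λ₀λ₁)/(μ₁μ₂)P₀ = (1.3×4.4)/(2.6×9.4)P₀ = 0.2340P₀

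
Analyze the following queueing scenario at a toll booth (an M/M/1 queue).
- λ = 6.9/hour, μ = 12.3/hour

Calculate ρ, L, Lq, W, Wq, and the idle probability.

Step 1: ρ = λ/μ = 6.9/12.3 = 0.5610
Step 2: L = λ/(μ-λ) = 6.9/5.40 = 1.2778
Step 3: Lq = λ²/(μ(μ-λ)) = 47.61/(12.3×5.40) = 0.7168
Step 4: W = 1/(μ-λ) = 1/5.40 = 0.18519
Step 5: Wq = λ/(μ(μ-λ)) = 6.9/(12.3×5.40) = 0.1039
Step 6: P(0) = 1-ρ = 0.4390
Verify: L = λW = 6.9×0.18519 = 1.2778 ✔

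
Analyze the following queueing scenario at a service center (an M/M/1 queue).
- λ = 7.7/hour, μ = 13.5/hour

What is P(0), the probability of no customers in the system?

ρ = λ/μ = 7.7/13.5 = 0.5704
P(0) = 1 - ρ = 1 - 0.5704 = 0.4296
The server is idle 42.96% of the time.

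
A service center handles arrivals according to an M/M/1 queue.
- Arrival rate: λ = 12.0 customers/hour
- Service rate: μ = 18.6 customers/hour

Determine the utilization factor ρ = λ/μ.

Server utilization: ρ = λ/μ
ρ = 12.0/18.6 = 0.6452
The server is busy 64.52% of the time.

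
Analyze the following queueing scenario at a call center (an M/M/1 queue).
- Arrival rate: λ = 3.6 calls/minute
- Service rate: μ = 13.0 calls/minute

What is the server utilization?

Server utilization: ρ = λ/μ
ρ = 3.6/13.0 = 0.2769
The server is busy 27.69% of the time.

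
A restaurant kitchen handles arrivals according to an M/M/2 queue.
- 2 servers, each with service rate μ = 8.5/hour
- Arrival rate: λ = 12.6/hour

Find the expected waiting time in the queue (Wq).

Traffic intensity: ρ = λ/(cμ) = 12.6/(2×8.5) = 0.7412
Since ρ = 0.7412 < 1, system is stable.
Offered load a = λ/μ = cρ = 12.6/8.5 = 1.4824
P₀ = [ Σₙ₌₀^1 aⁿ/n! + a^2/(2!(1-ρ)) ]⁻¹
Σ = a^0/0! + a^1/1! = 1.0000 + 1.4824 = 2.4824
a^2/(2!(1-ρ)) = 2.19737/(2 × 0.258824) = 4.2449
P₀ = 1/(2.4824 + 4.2449) = 0.1486
Lq = P₀·a^2·ρ / (2!(1-ρ)²) = 0.14865 × 2.1974 × 0.74118 / (2 × 0.066990) = 1.8070
Wq = Lq/λ = 1.8070/12.6 = 0.1434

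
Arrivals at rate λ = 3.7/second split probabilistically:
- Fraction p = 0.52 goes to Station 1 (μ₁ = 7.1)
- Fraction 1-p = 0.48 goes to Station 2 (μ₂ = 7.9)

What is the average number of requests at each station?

Effective rates: λ₁ = 3.7×0.52 = 1.924, λ₂ = 3.7×0.48 = 1.776
Station 1: ρ₁ = 1.924/7.1 = 0.2710, L₁ = ρ₁/(1-ρ₁) = 0.2710/(1-0.2710) = 0.3717
Station 2: ρ₂ = 1.776/7.9 = 0.2248, L₂ = ρ₂/(1-ρ₂) = 0.2248/(1-0.2248) = 0.2900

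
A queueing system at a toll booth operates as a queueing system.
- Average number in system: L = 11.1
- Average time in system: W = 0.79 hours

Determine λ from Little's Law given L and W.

Little's Law: L = λW, so λ = L/W
λ = 11.1/0.79 = 14.0506 vehicles/hour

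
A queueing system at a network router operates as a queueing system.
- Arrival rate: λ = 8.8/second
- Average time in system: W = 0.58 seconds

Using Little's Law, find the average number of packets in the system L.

Little's Law: L = λW
L = 8.8 × 0.58 = 5.1040 packets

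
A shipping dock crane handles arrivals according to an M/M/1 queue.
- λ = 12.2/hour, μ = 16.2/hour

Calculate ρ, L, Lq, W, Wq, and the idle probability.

Step 1: ρ = λ/μ = 12.2/16.2 = 0.7531
Step 2: L = λ/(μ-λ) = 12.2/4.00 = 3.0500
Step 3: Lq = λ²/(μ(μ-λ)) = 148.84/(16.2×4.00) = 2.2969
Step 4: W = 1/(μ-λ) = 1/4.00 = 0.2500
Step 5: Wq = λ/(μ(μ-λ)) = 12.2/(16.2×4.00) = 0.1883
Step 6: P(0) = 1-ρ = 0.2469
Verify: L = λW = 12.2×0.2500 = 3.0500 ✔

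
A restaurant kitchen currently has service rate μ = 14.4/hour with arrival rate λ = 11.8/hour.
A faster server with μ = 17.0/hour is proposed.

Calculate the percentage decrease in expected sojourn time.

System 1: ρ₁ = 11.8/14.4 = 0.8194, W₁ = 1/(14.4-11.8) = 0.3846
System 2: ρ₂ = 11.8/17.0 = 0.6941, W₂ = 1/(17.0-11.8) = 0.1923
Improvement: (W₁-W₂)/W₁ = (0.3846-0.1923)/0.3846 = 50.00%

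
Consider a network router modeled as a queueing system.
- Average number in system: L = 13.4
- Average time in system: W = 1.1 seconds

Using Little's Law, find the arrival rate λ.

Little's Law: L = λW, so λ = L/W
λ = 13.4/1.1 = 12.1818 packets/second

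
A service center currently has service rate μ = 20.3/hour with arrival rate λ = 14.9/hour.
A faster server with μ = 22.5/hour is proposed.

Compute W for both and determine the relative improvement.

System 1: ρ₁ = 14.9/20.3 = 0.7340, W₁ = 1/(20.3-14.9) = 0.18519
System 2: ρ₂ = 14.9/22.5 = 0.6622, W₂ = 1/(22.5-14.9) = 0.13158
Improvement: (W₁-W₂)/W₁ = (0.18519-0.13158)/0.18519 = 28.95%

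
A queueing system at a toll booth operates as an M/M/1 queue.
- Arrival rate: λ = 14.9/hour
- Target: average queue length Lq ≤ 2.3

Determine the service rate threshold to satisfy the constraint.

For M/M/1: Lq = λ²/(μ(μ-λ))
Need Lq ≤ 2.3, i.e. μ(μ-λ) ≥ λ²/2.3
μ² - 14.9μ - 222.01/2.3 ≥ 0  →  μ² - 14.9μ - 96.526087 ≥ 0
Quadratic formula (positive root): μ = [λ + √(λ² + 4×96.526087)]/2
Discriminant: 222.01 + 4×96.526087 = 608.1143, √608.1143 = 24.6600
μ ≥ (14.9 + 24.6600)/2 = 19.7800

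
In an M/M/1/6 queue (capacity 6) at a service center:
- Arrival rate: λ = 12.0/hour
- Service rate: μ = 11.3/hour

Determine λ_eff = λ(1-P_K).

ρ = λ/μ = 12.0/11.3 = 1.06195
P₀ = (1-ρ)/(1-ρ^(K+1)) = (1-1.06195)/(1-1.06195^7) = -0.06195/-0.5231 = 0.1184
P_K = P₀×ρ^K = 0.11843 × 1.06195^6 = 0.11843 × 1.4342 = 0.1699
λ_eff = λ(1-P_K) = 12.0 × (1 - 0.169855) = 12.0 × 0.830145 = 9.9617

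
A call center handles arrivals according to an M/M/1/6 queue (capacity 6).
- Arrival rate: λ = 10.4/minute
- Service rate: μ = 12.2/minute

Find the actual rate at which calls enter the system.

ρ = λ/μ = 10.4/12.2 = 0.852459
P₀ = (1-ρ)/(1-ρ^(K+1)) = (1-0.852459)/(1-0.852459^7) = 0.14754/0.67287 = 0.2193
P_K = P₀×ρ^K = 0.21927 × 0.852459^6 = 0.21927 × 0.38374 = 0.08414
λ_eff = λ(1-P_K) = 10.4 × (1 - 0.08414) = 10.4 × 0.91586 = 9.5249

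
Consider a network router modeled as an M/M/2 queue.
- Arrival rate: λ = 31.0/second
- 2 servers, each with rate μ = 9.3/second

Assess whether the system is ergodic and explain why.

Stability requires ρ = λ/(cμ) < 1
ρ = 31.0/(2 × 9.3) = 31.0/18.60 = 1.6667
Since 1.6667 ≥ 1, the system is UNSTABLE.
Need c > λ/μ = 31.0/9.3 = 3.33.
Minimum servers needed: c = 4.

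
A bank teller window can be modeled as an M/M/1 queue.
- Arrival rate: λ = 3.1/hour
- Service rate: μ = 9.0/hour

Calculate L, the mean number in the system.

ρ = λ/μ = 3.1/9.0 = 0.3444
For M/M/1: L = λ/(μ-λ)
L = 3.1/(9.0-3.1) = 3.1/5.90
L = 0.5254 transactions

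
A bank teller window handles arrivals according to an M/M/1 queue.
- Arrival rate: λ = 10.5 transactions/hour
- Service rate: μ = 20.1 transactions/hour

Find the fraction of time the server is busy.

Server utilization: ρ = λ/μ
ρ = 10.5/20.1 = 0.5224
The server is busy 52.24% of the time.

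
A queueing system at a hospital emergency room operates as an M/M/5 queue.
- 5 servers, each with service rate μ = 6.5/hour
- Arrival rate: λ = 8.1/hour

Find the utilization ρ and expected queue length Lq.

Traffic intensity: ρ = λ/(cμ) = 8.1/(5×6.5) = 0.2492
Since ρ = 0.2492 < 1, system is stable.
Offered load a = λ/μ = cρ = 8.1/6.5 = 1.2462
P₀ = [ Σₙ₌₀^4 aⁿ/n! + a^5/(5!(1-ρ)) ]⁻¹
Σ = a^0/0! + a^1/1! + a^2/2! + a^3/3! + a^4/4! = 1.0000 + 1.2462 + 0.7764 + 0.3225 + 0.1005 = 3.4456
a^5/(5!(1-ρ)) = 3.0051/(120 × 0.75077) = 0.03336
P₀ = 1/(3.4456 + 0.03336) = 0.2874
Lq = P₀·a^5·ρ / (5!(1-ρ)²) = 0.28744 × 3.0051 × 0.24923 / (120 × 0.56365) = 0.003183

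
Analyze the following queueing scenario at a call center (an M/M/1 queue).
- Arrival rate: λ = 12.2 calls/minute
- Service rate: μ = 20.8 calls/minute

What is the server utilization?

Server utilization: ρ = λ/μ
ρ = 12.2/20.8 = 0.5865
The server is busy 58.65% of the time.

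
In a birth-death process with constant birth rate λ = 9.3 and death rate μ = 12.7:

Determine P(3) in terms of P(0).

For constant rates: P(n)/P(0) = (λ/μ)^n
P(3)/P(0) = (9.3/12.7)^3 = 0.7323^3 = 0.3927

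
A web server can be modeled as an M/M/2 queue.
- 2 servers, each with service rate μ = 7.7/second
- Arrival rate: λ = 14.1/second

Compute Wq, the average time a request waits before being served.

Traffic intensity: ρ = λ/(cμ) = 14.1/(2×7.7) = 0.9156
Since ρ = 0.9156 < 1, system is stable.
Offered load a = λ/μ = cρ = 14.1/7.7 = 1.8312
P₀ = [ Σₙ₌₀^1 aⁿ/n! + a^2/(2!(1-ρ)) ]⁻¹
Σ = a^0/0! + a^1/1! = 1.0000 + 1.8312 = 2.8312
a^2/(2!(1-ρ)) = 3.35318/(2 × 0.0844156) = 19.8611
P₀ = 1/(2.8312 + 19.8611) = 0.04407
Lq = P₀·a^2·ρ / (2!(1-ρ)²) = 0.044068 × 3.3532 × 0.91558 / (2 × 0.0071260) = 9.4930
Wq = Lq/λ = 9.4930/14.1 = 0.6733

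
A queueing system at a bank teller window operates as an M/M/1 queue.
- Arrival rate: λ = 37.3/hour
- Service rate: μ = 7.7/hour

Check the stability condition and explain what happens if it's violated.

Stability requires ρ = λ/(cμ) < 1
ρ = 37.3/(1 × 7.7) = 37.3/7.70 = 4.8442
Since 4.8442 ≥ 1, the system is UNSTABLE.
Queue grows without bound. Need μ > λ = 37.3.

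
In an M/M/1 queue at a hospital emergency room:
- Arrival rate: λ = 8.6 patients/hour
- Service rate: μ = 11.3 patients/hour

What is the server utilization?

Server utilization: ρ = λ/μ
ρ = 8.6/11.3 = 0.7611
The server is busy 76.11% of the time.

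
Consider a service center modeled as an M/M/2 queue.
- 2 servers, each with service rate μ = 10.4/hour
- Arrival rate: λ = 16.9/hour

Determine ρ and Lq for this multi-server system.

Traffic intensity: ρ = λ/(cμ) = 16.9/(2×10.4) = 0.8125
Since ρ = 0.8125 < 1, system is stable.
Offered load a = λ/μ = cρ = 16.9/10.4 = 1.6250
P₀ = [ Σₙ₌₀^1 aⁿ/n! + a^2/(2!(1-ρ)) ]⁻¹
Σ = a^0/0! + a^1/1! = 1.0000 + 1.6250 = 2.6250
a^2/(2!(1-ρ)) = 2.64062/(2 × 0.187500) = 7.0417
P₀ = 1/(2.6250 + 7.0417) = 0.1034
Lq = P₀·a^2·ρ / (2!(1-ρ)²) = 0.103448 × 2.64062 × 0.812500 / (2 × 0.0351563) = 3.1566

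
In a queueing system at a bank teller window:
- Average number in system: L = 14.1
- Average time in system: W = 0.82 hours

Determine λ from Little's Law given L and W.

Little's Law: L = λW, so λ = L/W
λ = 14.1/0.82 = 17.1951 transactions/hour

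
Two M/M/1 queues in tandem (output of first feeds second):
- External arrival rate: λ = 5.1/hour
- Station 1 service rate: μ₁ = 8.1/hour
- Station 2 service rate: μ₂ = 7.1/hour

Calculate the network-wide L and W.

By Jackson's theorem, each station behaves as independent M/M/1.
Station 1: ρ₁ = 5.1/8.1 = 0.6296, L₁ = ρ₁/(1-ρ₁) = λ/(μ₁-λ) = 5.1/3.00 = 1.7000
Station 2: ρ₂ = 5.1/7.1 = 0.7183, L₂ = ρ₂/(1-ρ₂) = λ/(μ₂-λ) = 5.1/2.00 = 2.5500
Total: L = L₁ + L₂ = 1.7000 + 2.5500 = 4.2500
W = L/λ = 4.2500/5.1 = 0.8333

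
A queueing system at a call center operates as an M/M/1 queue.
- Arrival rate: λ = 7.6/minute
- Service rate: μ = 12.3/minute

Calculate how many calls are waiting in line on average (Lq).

ρ = λ/μ = 7.6/12.3 = 0.6179
For M/M/1: Lq = λ²/(μ(μ-λ))
Lq = 57.76/(12.3 × 4.70)
Lq = 0.9991 calls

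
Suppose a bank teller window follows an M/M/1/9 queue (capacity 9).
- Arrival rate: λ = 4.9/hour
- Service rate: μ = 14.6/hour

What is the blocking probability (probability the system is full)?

ρ = λ/μ = 4.9/14.6 = 0.335616
P₀ = (1-ρ)/(1-ρ^(K+1)) = (1-0.335616)/(1-0.335616^10) = 0.6644/1.0000 = 0.6644
P_K = P₀×ρ^K = 0.6644 × 0.335616^9 = 0.6644 × 0.00005402 = 0.00003589
Blocking probability = 0.003589%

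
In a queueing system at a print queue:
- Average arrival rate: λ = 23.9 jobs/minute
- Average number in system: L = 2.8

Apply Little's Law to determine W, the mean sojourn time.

Little's Law: L = λW, so W = L/λ
W = 2.8/23.9 = 0.1172 minutes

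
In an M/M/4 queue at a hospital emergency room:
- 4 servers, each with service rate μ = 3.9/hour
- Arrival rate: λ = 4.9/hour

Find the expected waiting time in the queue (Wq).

Traffic intensity: ρ = λ/(cμ) = 4.9/(4×3.9) = 0.3141
Since ρ = 0.3141 < 1, system is stable.
Offered load a = λ/μ = cρ = 4.9/3.9 = 1.2564
P₀ = [ Σₙ₌₀^3 aⁿ/n! + a^4/(4!(1-ρ)) ]⁻¹
Σ = a^0/0! + a^1/1! + a^2/2! + a^3/3! = 1.0000 + 1.2564 + 0.78928 + 0.33055 = 3.3762
a^4/(4!(1-ρ)) = 2.4919/(24 × 0.6859) = 0.1514
P₀ = 1/(3.3762 + 0.1514) = 0.2835
Lq = P₀·a^4·ρ / (4!(1-ρ)²) = 0.2835 × 2.4919 × 0.3141 / (24 × 0.4705) = 0.01965
Wq = Lq/λ = 0.01965/4.9 = 0.004010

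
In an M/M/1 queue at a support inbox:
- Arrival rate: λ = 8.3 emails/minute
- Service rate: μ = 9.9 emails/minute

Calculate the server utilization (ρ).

Server utilization: ρ = λ/μ
ρ = 8.3/9.9 = 0.8384
The server is busy 83.84% of the time.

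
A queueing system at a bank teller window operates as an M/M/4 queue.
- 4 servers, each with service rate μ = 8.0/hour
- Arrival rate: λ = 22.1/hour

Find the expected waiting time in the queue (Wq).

Traffic intensity: ρ = λ/(cμ) = 22.1/(4×8.0) = 0.6906
Since ρ = 0.6906 < 1, system is stable.
Offered load a = λ/μ = cρ = 22.1/8.0 = 2.7625
P₀ = [ Σₙ₌₀^3 aⁿ/n! + a^4/(4!(1-ρ)) ]⁻¹
Σ = a^0/0! + a^1/1! + a^2/2! + a^3/3! = 1.0000 + 2.7625 + 3.8157 + 3.5136 = 11.0918
a^4/(4!(1-ρ)) = 58.2384/(24 × 0.309375) = 7.8436
P₀ = 1/(11.0918 + 7.8436) = 0.05281
Lq = P₀·a^4·ρ / (4!(1-ρ)²) = 0.05281 × 58.2384 × 0.6906 / (24 × 0.09571) = 0.9247
Wq = Lq/λ = 0.9247/22.1 = 0.04184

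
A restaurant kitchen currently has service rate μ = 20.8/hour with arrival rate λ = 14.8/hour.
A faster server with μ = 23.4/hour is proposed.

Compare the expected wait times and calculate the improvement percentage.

System 1: ρ₁ = 14.8/20.8 = 0.7115, W₁ = 1/(20.8-14.8) = 0.1667
System 2: ρ₂ = 14.8/23.4 = 0.6325, W₂ = 1/(23.4-14.8) = 0.1163
Improvement: (W₁-W₂)/W₁ = (0.1667-0.1163)/0.1667 = 30.23%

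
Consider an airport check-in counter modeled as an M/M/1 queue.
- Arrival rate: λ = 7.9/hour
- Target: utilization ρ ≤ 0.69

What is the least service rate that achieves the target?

ρ = λ/μ, so μ = λ/ρ
μ ≥ 7.9/0.69 = 11.4493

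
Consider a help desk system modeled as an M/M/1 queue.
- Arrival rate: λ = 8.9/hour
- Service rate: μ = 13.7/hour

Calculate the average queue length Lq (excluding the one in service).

ρ = λ/μ = 8.9/13.7 = 0.6496
For M/M/1: Lq = λ²/(μ(μ-λ))
Lq = 79.21/(13.7 × 4.80)
Lq = 1.2045 tickets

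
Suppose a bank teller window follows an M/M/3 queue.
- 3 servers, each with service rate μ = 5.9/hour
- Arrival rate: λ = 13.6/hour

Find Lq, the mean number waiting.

Traffic intensity: ρ = λ/(cμ) = 13.6/(3×5.9) = 0.7684
Since ρ = 0.7684 < 1, system is stable.
Offered load a = λ/μ = cρ = 13.6/5.9 = 2.3051
P₀ = [ Σₙ₌₀^2 aⁿ/n! + a^3/(3!(1-ρ)) ]⁻¹
Σ = a^0/0! + a^1/1! + a^2/2! = 1.0000 + 2.3051 + 2.6567 = 5.9618
a^3/(3!(1-ρ)) = 12.2479/(6 × 0.23164) = 8.8125
P₀ = 1/(5.9618 + 8.8125) = 0.06769
Lq = P₀·a^3·ρ / (3!(1-ρ)²) = 0.067685 × 12.2479 × 0.76836 / (6 × 0.053656) = 1.9786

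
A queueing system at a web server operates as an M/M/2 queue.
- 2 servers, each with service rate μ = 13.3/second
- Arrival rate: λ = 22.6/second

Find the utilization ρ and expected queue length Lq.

Traffic intensity: ρ = λ/(cμ) = 22.6/(2×13.3) = 0.8496
Since ρ = 0.8496 < 1, system is stable.
Offered load a = λ/μ = cρ = 22.6/13.3 = 1.6992
P₀ = [ Σₙ₌₀^1 aⁿ/n! + a^2/(2!(1-ρ)) ]⁻¹
Σ = a^0/0! + a^1/1! = 1.0000 + 1.6992 = 2.6992
a^2/(2!(1-ρ)) = 2.887444/(2 × 0.1503759) = 9.6008
P₀ = 1/(2.6992 + 9.6008) = 0.08130
Lq = P₀·a^2·ρ / (2!(1-ρ)²) = 0.0813008 × 2.88744 × 0.849624 / (2 × 0.0226129) = 4.4101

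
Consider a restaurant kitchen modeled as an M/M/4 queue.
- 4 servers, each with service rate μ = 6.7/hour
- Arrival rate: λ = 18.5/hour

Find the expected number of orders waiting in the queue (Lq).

Traffic intensity: ρ = λ/(cμ) = 18.5/(4×6.7) = 0.6903
Since ρ = 0.6903 < 1, system is stable.
Offered load a = λ/μ = cρ = 18.5/6.7 = 2.7612
P₀ = [ Σₙ₌₀^3 aⁿ/n! + a^4/(4!(1-ρ)) ]⁻¹
Σ = a^0/0! + a^1/1! + a^2/2! + a^3/3! = 1.0000 + 2.7612 + 3.8121 + 3.5086 = 11.0819
a^4/(4!(1-ρ)) = 58.1283/(24 × 0.3097) = 7.8205
P₀ = 1/(11.0819 + 7.8205) = 0.05290
Lq = P₀·a^4·ρ / (4!(1-ρ)²) = 0.052903 × 58.1283 × 0.69030 / (24 × 0.095915) = 0.9222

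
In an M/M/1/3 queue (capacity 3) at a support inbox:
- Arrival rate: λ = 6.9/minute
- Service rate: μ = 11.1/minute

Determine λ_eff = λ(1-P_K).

ρ = λ/μ = 6.9/11.1 = 0.62162
P₀ = (1-ρ)/(1-ρ^(K+1)) = (1-0.62162)/(1-0.62162^4) = 0.3784/0.8507 = 0.4448
P_K = P₀×ρ^K = 0.4448 × 0.62162^3 = 0.4448 × 0.2402 = 0.1068
λ_eff = λ(1-P_K) = 6.9 × (1 - 0.10684) = 6.9 × 0.89316 = 6.1628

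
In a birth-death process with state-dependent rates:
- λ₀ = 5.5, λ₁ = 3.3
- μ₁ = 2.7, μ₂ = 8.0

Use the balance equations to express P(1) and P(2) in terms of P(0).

Balance equations:
State 0: λ₀P₀ = μ₁P₁ → P₁ = (λ₀/μ₁)P₀ = (5.5/2.7)P₀ = 2.0370P₀
State 1: P₂ = (λ₀λ₁)/(μ₁μ₂)P₀ = (5.5×3.3)/(2.7×8.0)P₀ = 0.8403P₀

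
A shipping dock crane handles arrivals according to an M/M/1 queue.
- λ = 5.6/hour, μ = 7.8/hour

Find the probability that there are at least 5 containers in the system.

ρ = λ/μ = 5.6/7.8 = 0.71795
P(N ≥ n) = ρⁿ
P(N ≥ 5) = 0.71795^5
P(N ≥ 5) = 0.1908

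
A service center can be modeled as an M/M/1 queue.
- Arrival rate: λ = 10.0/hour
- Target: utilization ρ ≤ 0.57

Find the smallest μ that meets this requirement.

ρ = λ/μ, so μ = λ/ρ
μ ≥ 10.0/0.57 = 17.5439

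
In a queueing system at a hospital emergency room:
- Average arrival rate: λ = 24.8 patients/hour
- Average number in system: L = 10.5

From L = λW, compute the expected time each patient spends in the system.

Little's Law: L = λW, so W = L/λ
W = 10.5/24.8 = 0.4234 hours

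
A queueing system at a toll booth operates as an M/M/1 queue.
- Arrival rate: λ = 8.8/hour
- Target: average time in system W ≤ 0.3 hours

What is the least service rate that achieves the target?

For M/M/1: W = 1/(μ-λ)
Need W ≤ 0.3, so 1/(μ-λ) ≤ 0.3
μ - λ ≥ 1/0.3 = 3.3333
μ ≥ 8.8 + 3.3333 = 12.1333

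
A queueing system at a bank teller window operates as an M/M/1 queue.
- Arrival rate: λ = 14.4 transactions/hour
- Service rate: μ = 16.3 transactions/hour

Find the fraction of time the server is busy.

Server utilization: ρ = λ/μ
ρ = 14.4/16.3 = 0.8834
The server is busy 88.34% of the time.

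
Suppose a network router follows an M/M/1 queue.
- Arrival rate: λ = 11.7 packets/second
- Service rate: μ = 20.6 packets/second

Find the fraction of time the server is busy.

Server utilization: ρ = λ/μ
ρ = 11.7/20.6 = 0.5680
The server is busy 56.80% of the time.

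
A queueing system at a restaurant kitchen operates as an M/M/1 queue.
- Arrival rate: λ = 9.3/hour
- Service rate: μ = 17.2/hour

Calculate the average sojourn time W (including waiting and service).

First, compute utilization: ρ = λ/μ = 9.3/17.2 = 0.5407
For M/M/1: W = 1/(μ-λ)
W = 1/(17.2-9.3) = 1/7.90
W = 0.1266 hours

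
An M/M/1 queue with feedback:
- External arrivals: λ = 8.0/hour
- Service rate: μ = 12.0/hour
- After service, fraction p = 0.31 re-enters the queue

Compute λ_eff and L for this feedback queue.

Effective arrival rate: λ_eff = λ/(1-p) = 8.0/(1-0.31) = 8.0/0.69 = 11.594202899
ρ = λ_eff/μ = 11.594202899/12.0 = 0.96618357
L = ρ/(1-ρ) = 0.96618357/(1-0.96618357) = 28.5714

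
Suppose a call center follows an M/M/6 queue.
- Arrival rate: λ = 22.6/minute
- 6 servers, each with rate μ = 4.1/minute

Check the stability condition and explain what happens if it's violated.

Stability requires ρ = λ/(cμ) < 1
ρ = 22.6/(6 × 4.1) = 22.6/24.60 = 0.9187
Since 0.9187 < 1, the system is STABLE.
The servers are busy 91.87% of the time.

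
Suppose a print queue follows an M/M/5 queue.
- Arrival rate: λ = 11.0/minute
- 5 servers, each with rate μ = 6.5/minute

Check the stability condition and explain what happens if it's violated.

Stability requires ρ = λ/(cμ) < 1
ρ = 11.0/(5 × 6.5) = 11.0/32.50 = 0.3385
Since 0.3385 < 1, the system is STABLE.
The servers are busy 33.85% of the time.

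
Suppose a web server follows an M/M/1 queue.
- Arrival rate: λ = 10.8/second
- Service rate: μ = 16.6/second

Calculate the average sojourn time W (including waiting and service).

First, compute utilization: ρ = λ/μ = 10.8/16.6 = 0.6506
For M/M/1: W = 1/(μ-λ)
W = 1/(16.6-10.8) = 1/5.80
W = 0.1724 seconds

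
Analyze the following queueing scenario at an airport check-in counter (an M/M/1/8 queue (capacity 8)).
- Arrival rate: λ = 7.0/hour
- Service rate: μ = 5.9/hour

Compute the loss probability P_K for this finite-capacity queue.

ρ = λ/μ = 7.0/5.9 = 1.18644
P₀ = (1-ρ)/(1-ρ^(K+1)) = (1-1.18644)/(1-1.18644^9) = -0.18644/-3.6581 = 0.05097
P_K = P₀×ρ^K = 0.05097 × 1.18644^8 = 0.05097 × 3.9261 = 0.2001
Blocking probability = 20.01%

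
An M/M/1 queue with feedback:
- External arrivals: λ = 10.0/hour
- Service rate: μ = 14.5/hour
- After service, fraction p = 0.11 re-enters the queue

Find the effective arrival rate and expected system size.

Effective arrival rate: λ_eff = λ/(1-p) = 10.0/(1-0.11) = 10.0/0.89 = 11.23596
ρ = λ_eff/μ = 11.23596/14.5 = 0.77489
L = ρ/(1-ρ) = 0.77489/(1-0.77489) = 3.4423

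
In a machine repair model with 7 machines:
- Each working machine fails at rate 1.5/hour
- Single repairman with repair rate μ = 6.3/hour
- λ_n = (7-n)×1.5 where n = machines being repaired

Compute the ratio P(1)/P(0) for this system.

P(1)/P(0) = ∏_{i=0}^{1-1} λ_i/μ_{i+1}
= (7-0)×1.5/6.3
= 1.6667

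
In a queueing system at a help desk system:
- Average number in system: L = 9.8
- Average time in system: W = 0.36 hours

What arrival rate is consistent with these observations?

Little's Law: L = λW, so λ = L/W
λ = 9.8/0.36 = 27.2222 tickets/hour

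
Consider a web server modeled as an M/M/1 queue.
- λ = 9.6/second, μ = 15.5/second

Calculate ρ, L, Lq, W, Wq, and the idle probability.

Step 1: ρ = λ/μ = 9.6/15.5 = 0.6194
Step 2: L = λ/(μ-λ) = 9.6/5.90 = 1.6271
Step 3: Lq = λ²/(μ(μ-λ)) = 92.16/(15.5×5.90) = 1.0078
Step 4: W = 1/(μ-λ) = 1/5.90 = 0.16949
Step 5: Wq = λ/(μ(μ-λ)) = 9.6/(15.5×5.90) = 0.1050
Step 6: P(0) = 1-ρ = 0.3806
Verify: L = λW = 9.6×0.16949 = 1.6271 ✔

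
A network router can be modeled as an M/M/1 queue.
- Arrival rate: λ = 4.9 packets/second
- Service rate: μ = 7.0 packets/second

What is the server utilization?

Server utilization: ρ = λ/μ
ρ = 4.9/7.0 = 0.7000
The server is busy 70.00% of the time.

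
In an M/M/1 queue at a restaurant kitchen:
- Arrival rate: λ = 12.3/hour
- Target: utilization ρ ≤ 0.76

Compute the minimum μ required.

ρ = λ/μ, so μ = λ/ρ
μ ≥ 12.3/0.76 = 16.1842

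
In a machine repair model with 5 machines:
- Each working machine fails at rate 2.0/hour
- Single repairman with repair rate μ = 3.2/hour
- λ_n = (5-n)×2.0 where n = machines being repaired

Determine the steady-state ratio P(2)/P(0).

P(2)/P(0) = ∏_{i=0}^{2-1} λ_i/μ_{i+1}
= (5-0)×2.0/3.2 × (5-1)×2.0/3.2
= 7.8125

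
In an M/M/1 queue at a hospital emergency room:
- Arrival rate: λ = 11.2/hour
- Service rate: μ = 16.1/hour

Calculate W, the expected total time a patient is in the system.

First, compute utilization: ρ = λ/μ = 11.2/16.1 = 0.6957
For M/M/1: W = 1/(μ-λ)
W = 1/(16.1-11.2) = 1/4.90
W = 0.2041 hours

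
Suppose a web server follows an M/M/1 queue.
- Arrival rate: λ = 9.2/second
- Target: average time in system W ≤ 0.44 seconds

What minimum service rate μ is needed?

For M/M/1: W = 1/(μ-λ)
Need W ≤ 0.44, so 1/(μ-λ) ≤ 0.44
μ - λ ≥ 1/0.44 = 2.2727
μ ≥ 9.2 + 2.2727 = 11.4727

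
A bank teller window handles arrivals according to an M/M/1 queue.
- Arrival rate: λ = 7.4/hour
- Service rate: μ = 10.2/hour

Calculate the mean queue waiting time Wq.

First, compute utilization: ρ = λ/μ = 7.4/10.2 = 0.7255
For M/M/1: Wq = λ/(μ(μ-λ))
Wq = 7.4/(10.2 × (10.2-7.4))
Wq = 7.4/(10.2 × 2.80)
Wq = 0.2591 hours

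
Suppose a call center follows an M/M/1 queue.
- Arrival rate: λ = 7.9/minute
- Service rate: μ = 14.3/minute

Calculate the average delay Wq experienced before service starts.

First, compute utilization: ρ = λ/μ = 7.9/14.3 = 0.5524
For M/M/1: Wq = λ/(μ(μ-λ))
Wq = 7.9/(14.3 × (14.3-7.9))
Wq = 7.9/(14.3 × 6.40)
Wq = 0.08632 minutes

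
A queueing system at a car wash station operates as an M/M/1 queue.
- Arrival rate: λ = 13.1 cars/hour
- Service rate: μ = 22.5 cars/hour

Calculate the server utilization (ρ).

Server utilization: ρ = λ/μ
ρ = 13.1/22.5 = 0.5822
The server is busy 58.22% of the time.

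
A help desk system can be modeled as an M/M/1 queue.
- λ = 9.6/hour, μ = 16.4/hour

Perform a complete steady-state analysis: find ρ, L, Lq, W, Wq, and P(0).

Step 1: ρ = λ/μ = 9.6/16.4 = 0.5854
Step 2: L = λ/(μ-λ) = 9.6/6.80 = 1.4118
Step 3: Lq = λ²/(μ(μ-λ)) = 92.16/(16.4×6.80) = 0.8264
Step 4: W = 1/(μ-λ) = 1/6.80 = 0.14706
Step 5: Wq = λ/(μ(μ-λ)) = 9.6/(16.4×6.80) = 0.08608
Step 6: P(0) = 1-ρ = 0.4146
Verify: L = λW = 9.6×0.14706 = 1.4118 ✔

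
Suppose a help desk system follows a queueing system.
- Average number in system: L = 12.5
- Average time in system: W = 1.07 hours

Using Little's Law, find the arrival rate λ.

Little's Law: L = λW, so λ = L/W
λ = 12.5/1.07 = 11.6822 tickets/hour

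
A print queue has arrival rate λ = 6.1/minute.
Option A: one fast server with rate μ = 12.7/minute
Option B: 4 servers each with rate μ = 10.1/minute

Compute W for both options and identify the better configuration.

Option A: single server μ = 12.7 (M/M/1)
  ρ_A = 6.1/12.7 = 0.4803
  W_A = 1/(μ-λ) = 1/(12.7-6.1) = 1/6.60 = 0.1515

Option B: 4 servers μ = 10.1 (M/M/4)
  ρ_B = λ/(cμ) = 6.1/(4×10.1) = 0.1510
  Offered load a = λ/μ = cρ = 6.1/10.1 = 0.6040
  P₀ = [ Σₙ₌₀^3 aⁿ/n! + a^4/(4!(1-ρ)) ]⁻¹
  Σ = a^0/0! + a^1/1! + a^2/2! + a^3/3! = 1.0000 + 0.6040 + 0.1824 + 0.03672 = 1.8231
  a^4/(4!(1-ρ)) = 0.13306/(24 × 0.84901) = 0.006530
  P₀ = 1/(1.8231 + 0.006530) = 0.5466
  Lq = P₀·a^4·ρ / (4!(1-ρ)²) = 0.546570 × 0.133056 × 0.150990 / (24 × 0.720818) = 0.0006347
  Wq_B = Lq/λ = 0.00063473/6.1 = 0.0001041
  W_B = Wq_B + 1/μ = 0.0001041 + 0.09901 = 0.09911

Since W_B = 0.09911 < W_A = 0.1515, Option B (multiple servers) has the shorter time in system.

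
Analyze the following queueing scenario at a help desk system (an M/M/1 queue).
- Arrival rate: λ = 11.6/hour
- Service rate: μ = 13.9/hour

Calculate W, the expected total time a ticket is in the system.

First, compute utilization: ρ = λ/μ = 11.6/13.9 = 0.8345
For M/M/1: W = 1/(μ-λ)
W = 1/(13.9-11.6) = 1/2.30
W = 0.4348 hours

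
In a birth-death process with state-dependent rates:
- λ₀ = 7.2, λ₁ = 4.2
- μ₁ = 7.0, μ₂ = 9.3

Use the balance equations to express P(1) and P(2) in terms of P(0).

Balance equations:
State 0: λ₀P₀ = μ₁P₁ → P₁ = (λ₀/μ₁)P₀ = (7.2/7.0)P₀ = 1.0286P₀
State 1: P₂ = (λ₀λ₁)/(μ₁μ₂)P₀ = (7.2×4.2)/(7.0×9.3)P₀ = 0.4645P₀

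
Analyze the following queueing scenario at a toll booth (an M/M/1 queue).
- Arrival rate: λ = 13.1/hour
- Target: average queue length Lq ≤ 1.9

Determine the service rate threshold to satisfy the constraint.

For M/M/1: Lq = λ²/(μ(μ-λ))
Need Lq ≤ 1.9, i.e. μ(μ-λ) ≥ λ²/1.9
μ² - 13.1μ - 171.61/1.9 ≥ 0  →  μ² - 13.1μ - 90.321053 ≥ 0
Quadratic formula (positive root): μ = [λ + √(λ² + 4×90.321053)]/2
Discriminant: 171.61 + 4×90.321053 = 532.89421, √532.89421 = 23.084502
μ ≥ (13.1 + 23.084502)/2 = 18.0923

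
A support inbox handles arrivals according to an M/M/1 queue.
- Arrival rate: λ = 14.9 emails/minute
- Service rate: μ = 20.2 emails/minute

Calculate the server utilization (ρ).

Server utilization: ρ = λ/μ
ρ = 14.9/20.2 = 0.7376
The server is busy 73.76% of the time.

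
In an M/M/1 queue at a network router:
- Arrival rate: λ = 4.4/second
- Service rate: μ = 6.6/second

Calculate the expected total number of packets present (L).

ρ = λ/μ = 4.4/6.6 = 0.6667
For M/M/1: L = λ/(μ-λ)
L = 4.4/(6.6-4.4) = 4.4/2.20
L = 2.0000 packets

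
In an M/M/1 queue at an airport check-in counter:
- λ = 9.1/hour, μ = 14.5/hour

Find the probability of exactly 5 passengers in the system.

ρ = λ/μ = 9.1/14.5 = 0.6276
P(n) = (1-ρ)ρⁿ
P(5) = (1-0.6276) × 0.6276^5
P(5) = 0.3724 × 0.09737
P(5) = 0.03626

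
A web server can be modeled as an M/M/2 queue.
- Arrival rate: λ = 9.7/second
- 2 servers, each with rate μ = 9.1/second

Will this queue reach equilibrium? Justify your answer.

Stability requires ρ = λ/(cμ) < 1
ρ = 9.7/(2 × 9.1) = 9.7/18.20 = 0.5330
Since 0.5330 < 1, the system is STABLE.
The servers are busy 53.30% of the time.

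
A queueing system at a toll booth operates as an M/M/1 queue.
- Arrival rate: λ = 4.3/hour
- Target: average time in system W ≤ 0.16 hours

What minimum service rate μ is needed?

For M/M/1: W = 1/(μ-λ)
Need W ≤ 0.16, so 1/(μ-λ) ≤ 0.16
μ - λ ≥ 1/0.16 = 6.2500
μ ≥ 4.3 + 6.2500 = 10.5500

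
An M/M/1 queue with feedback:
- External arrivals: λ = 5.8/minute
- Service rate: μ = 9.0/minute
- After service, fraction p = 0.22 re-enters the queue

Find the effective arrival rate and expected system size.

Effective arrival rate: λ_eff = λ/(1-p) = 5.8/(1-0.22) = 5.8/0.78 = 7.4359
ρ = λ_eff/μ = 7.4359/9.0 = 0.82621
L = ρ/(1-ρ) = 0.82621/(1-0.82621) = 4.7541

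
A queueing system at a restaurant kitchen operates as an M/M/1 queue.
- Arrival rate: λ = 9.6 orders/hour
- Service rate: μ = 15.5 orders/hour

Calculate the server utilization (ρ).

Server utilization: ρ = λ/μ
ρ = 9.6/15.5 = 0.6194
The server is busy 61.94% of the time.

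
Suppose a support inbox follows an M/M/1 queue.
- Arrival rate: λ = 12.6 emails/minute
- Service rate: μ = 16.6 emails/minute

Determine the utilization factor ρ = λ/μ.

Server utilization: ρ = λ/μ
ρ = 12.6/16.6 = 0.7590
The server is busy 75.90% of the time.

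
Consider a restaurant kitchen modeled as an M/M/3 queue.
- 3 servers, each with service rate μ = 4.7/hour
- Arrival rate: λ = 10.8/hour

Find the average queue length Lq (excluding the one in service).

Traffic intensity: ρ = λ/(cμ) = 10.8/(3×4.7) = 0.7660
Since ρ = 0.7660 < 1, system is stable.
Offered load a = λ/μ = cρ = 10.8/4.7 = 2.2979
P₀ = [ Σₙ₌₀^2 aⁿ/n! + a^3/(3!(1-ρ)) ]⁻¹
Σ = a^0/0! + a^1/1! + a^2/2! = 1.0000 + 2.2979 + 2.6401 = 5.9380
a^3/(3!(1-ρ)) = 12.1333/(6 × 0.234043) = 8.6404
P₀ = 1/(5.9380 + 8.6404) = 0.06859
Lq = P₀·a^3·ρ / (3!(1-ρ)²) = 0.068595 × 12.1333 × 0.76596 / (6 × 0.054776) = 1.9397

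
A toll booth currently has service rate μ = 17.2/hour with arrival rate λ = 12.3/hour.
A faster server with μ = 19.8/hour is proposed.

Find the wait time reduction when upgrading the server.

System 1: ρ₁ = 12.3/17.2 = 0.7151, W₁ = 1/(17.2-12.3) = 0.20408
System 2: ρ₂ = 12.3/19.8 = 0.6212, W₂ = 1/(19.8-12.3) = 0.13333
Improvement: (W₁-W₂)/W₁ = (0.20408-0.13333)/0.20408 = 34.67%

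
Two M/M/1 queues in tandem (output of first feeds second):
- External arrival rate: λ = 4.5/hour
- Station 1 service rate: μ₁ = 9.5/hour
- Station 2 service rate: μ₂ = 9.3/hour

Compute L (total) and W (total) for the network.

By Jackson's theorem, each station behaves as independent M/M/1.
Station 1: ρ₁ = 4.5/9.5 = 0.4737, L₁ = ρ₁/(1-ρ₁) = λ/(μ₁-λ) = 4.5/5.00 = 0.9000
Station 2: ρ₂ = 4.5/9.3 = 0.4839, L₂ = ρ₂/(1-ρ₂) = λ/(μ₂-λ) = 4.5/4.80 = 0.9375
Total: L = L₁ + L₂ = 0.9000 + 0.9375 = 1.8375
W = L/λ = 1.8375/4.5 = 0.4083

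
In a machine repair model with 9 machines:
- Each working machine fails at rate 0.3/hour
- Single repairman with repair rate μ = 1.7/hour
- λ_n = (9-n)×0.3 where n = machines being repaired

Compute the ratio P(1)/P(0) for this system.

P(1)/P(0) = ∏_{i=0}^{1-1} λ_i/μ_{i+1}
= (9-0)×0.3/1.7
= 1.5882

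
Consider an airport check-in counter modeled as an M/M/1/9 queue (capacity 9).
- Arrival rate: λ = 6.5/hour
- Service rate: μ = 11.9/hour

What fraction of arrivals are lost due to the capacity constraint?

ρ = λ/μ = 6.5/11.9 = 0.54622
P₀ = (1-ρ)/(1-ρ^(K+1)) = (1-0.54622)/(1-0.54622^10) = 0.4538/0.9976 = 0.4549
P_K = P₀×ρ^K = 0.4549 × 0.54622^9 = 0.4549 × 0.004328 = 0.001969
Blocking probability = 0.20%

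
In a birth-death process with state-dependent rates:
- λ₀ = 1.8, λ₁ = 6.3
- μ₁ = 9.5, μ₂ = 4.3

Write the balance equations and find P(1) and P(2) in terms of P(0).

Balance equations:
State 0: λ₀P₀ = μ₁P₁ → P₁ = (λ₀/μ₁)P₀ = (1.8/9.5)P₀ = 0.1895P₀
State 1: P₂ = (λ₀λ₁)/(μ₁μ₂)P₀ = (1.8×6.3)/(9.5×4.3)P₀ = 0.2776P₀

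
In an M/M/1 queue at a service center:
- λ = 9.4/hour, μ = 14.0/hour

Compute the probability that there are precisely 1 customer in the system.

ρ = λ/μ = 9.4/14.0 = 0.6714
P(n) = (1-ρ)ρⁿ
P(1) = (1-0.6714) × 0.6714^1
P(1) = 0.3286 × 0.6714
P(1) = 0.2206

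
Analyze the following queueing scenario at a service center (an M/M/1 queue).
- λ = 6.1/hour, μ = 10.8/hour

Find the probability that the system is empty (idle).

ρ = λ/μ = 6.1/10.8 = 0.5648
P(0) = 1 - ρ = 1 - 0.5648 = 0.4352
The server is idle 43.52% of the time.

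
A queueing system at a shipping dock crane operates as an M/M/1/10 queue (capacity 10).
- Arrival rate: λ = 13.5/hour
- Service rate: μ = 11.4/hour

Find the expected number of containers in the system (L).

ρ = λ/μ = 13.5/11.4 = 1.1842
P₀ = (1-ρ)/(1-ρ^(K+1)) = (1-1.1842)/(1-1.1842^11) = -0.1842/-5.4221 = 0.03397
P_K = P₀×ρ^K = 0.03397 × 1.1842^10 = 0.03397 × 5.4231 = 0.1842
L = ρ[1 - (K+1)ρ^K + Kρ^(K+1)] / [(1-ρ)(1-ρ^(K+1))]
L = 1.1842 × (1 - 11×5.423137 + 10×6.422079) / ((1 - 1.1842) × (1 - 6.422079)) = 6.5999 containers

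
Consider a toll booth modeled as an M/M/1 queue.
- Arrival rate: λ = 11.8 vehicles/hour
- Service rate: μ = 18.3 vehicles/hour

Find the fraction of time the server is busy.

Server utilization: ρ = λ/μ
ρ = 11.8/18.3 = 0.6448
The server is busy 64.48% of the time.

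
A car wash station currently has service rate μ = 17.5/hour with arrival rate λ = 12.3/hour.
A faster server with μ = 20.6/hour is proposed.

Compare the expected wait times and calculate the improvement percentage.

System 1: ρ₁ = 12.3/17.5 = 0.7029, W₁ = 1/(17.5-12.3) = 0.19231
System 2: ρ₂ = 12.3/20.6 = 0.5971, W₂ = 1/(20.6-12.3) = 0.12048
Improvement: (W₁-W₂)/W₁ = (0.19231-0.12048)/0.19231 = 37.35%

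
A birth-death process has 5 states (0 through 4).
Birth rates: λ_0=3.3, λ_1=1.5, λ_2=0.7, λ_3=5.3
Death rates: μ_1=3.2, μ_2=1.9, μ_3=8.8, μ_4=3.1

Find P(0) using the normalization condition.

Ratios P(n)/P(0) = (λ₀···λₙ₋₁)/(μ₁···μₙ):
P(1)/P(0) = (3.3)/(3.2) = 1.03125
P(2)/P(0) = (3.3×1.5)/(3.2×1.9) = 0.814145
P(3)/P(0) = (3.3×1.5×0.7)/(3.2×1.9×8.8) = 0.0647615
P(4)/P(0) = (3.3×1.5×0.7×5.3)/(3.2×1.9×8.8×3.1) = 0.110721

Normalization: ∑ P(n) = 1
P(0) × (1.00000 + 1.03125 + 0.814145 + 0.0647615 + 0.110721) = 1
P(0) × 3.0209 = 1
P(0) = 1/3.0209 = 0.3310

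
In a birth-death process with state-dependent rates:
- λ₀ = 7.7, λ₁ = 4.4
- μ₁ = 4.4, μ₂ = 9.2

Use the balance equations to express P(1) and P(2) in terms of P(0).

Balance equations:
State 0: λ₀P₀ = μ₁P₁ → P₁ = (λ₀/μ₁)P₀ = (7.7/4.4)P₀ = 1.7500P₀
State 1: P₂ = (λ₀λ₁)/(μ₁μ₂)P₀ = (7.7×4.4)/(4.4×9.2)P₀ = 0.8370P₀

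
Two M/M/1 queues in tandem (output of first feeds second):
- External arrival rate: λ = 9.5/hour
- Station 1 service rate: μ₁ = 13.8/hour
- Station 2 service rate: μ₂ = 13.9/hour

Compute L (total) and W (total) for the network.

By Jackson's theorem, each station behaves as independent M/M/1.
Station 1: ρ₁ = 9.5/13.8 = 0.6884, L₁ = ρ₁/(1-ρ₁) = λ/(μ₁-λ) = 9.5/4.30 = 2.2093
Station 2: ρ₂ = 9.5/13.9 = 0.6835, L₂ = ρ₂/(1-ρ₂) = λ/(μ₂-λ) = 9.5/4.40 = 2.1591
Total: L = L₁ + L₂ = 2.2093 + 2.1591 = 4.3684
W = L/λ = 4.3684/9.5 = 0.4598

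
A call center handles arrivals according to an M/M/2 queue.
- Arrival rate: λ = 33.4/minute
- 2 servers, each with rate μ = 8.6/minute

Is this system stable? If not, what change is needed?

Stability requires ρ = λ/(cμ) < 1
ρ = 33.4/(2 × 8.6) = 33.4/17.20 = 1.9419
Since 1.9419 ≥ 1, the system is UNSTABLE.
Need c > λ/μ = 33.4/8.6 = 3.88.
Minimum servers needed: c = 4.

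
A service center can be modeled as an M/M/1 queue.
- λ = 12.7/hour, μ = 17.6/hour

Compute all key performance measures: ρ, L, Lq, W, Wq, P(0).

Step 1: ρ = λ/μ = 12.7/17.6 = 0.7216
Step 2: L = λ/(μ-λ) = 12.7/4.90 = 2.5918
Step 3: Lq = λ²/(μ(μ-λ)) = 161.29/(17.6×4.90) = 1.8702
Step 4: W = 1/(μ-λ) = 1/4.90 = 0.20408
Step 5: Wq = λ/(μ(μ-λ)) = 12.7/(17.6×4.90) = 0.1473
Step 6: P(0) = 1-ρ = 0.2784
Verify: L = λW = 12.7×0.20408 = 2.5918 ✔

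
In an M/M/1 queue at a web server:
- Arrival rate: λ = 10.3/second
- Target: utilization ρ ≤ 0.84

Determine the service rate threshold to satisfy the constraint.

ρ = λ/μ, so μ = λ/ρ
μ ≥ 10.3/0.84 = 12.2619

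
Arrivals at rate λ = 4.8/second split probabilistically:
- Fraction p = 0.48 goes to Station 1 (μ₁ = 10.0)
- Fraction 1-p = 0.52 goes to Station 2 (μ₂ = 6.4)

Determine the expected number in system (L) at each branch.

Effective rates: λ₁ = 4.8×0.48 = 2.304, λ₂ = 4.8×0.52 = 2.496
Station 1: ρ₁ = 2.304/10.0 = 0.2304, L₁ = ρ₁/(1-ρ₁) = 0.2304/(1-0.2304) = 0.2994
Station 2: ρ₂ = 2.496/6.4 = 0.3900, L₂ = ρ₂/(1-ρ₂) = 0.3900/(1-0.3900) = 0.6393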